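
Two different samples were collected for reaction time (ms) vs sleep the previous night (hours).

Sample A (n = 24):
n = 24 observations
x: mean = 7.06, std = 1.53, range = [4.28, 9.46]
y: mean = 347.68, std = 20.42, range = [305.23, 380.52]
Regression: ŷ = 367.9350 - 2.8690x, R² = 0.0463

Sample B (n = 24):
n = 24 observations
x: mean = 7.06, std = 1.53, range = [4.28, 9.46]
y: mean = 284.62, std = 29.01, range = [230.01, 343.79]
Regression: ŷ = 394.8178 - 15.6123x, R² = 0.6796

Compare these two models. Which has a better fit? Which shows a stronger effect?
Model B has the better fit (R² = 0.6796 vs 0.0463). Model B shows the stronger effect (|β₁| = 15.6123 vs 2.8690).

Model Comparison:

Fit — compare R²:
- Model A: R² = 0.0463 → 4.63% of variance in reaction time explained
- Model B: R² = 0.6796 → 67.96% of variance in reaction time explained
- 0.6796 > 0.0463 → Model B has the better fit

Effect size (slope magnitude):
- Model A: β₁ = -2.8690 → predicted reaction time falls 2.8690 ms per additional hour of sleep
- Model B: β₁ = -15.6123 → predicted reaction time falls 15.6123 ms per additional hour of sleep
- |-2.8690| < |-15.6123| → Model B shows the stronger marginal effect

Notes:
- A better fit (higher R²) doesn't necessarily mean a more important relationship.
- R² measures how tightly points cluster around the line; β₁ measures how steep the line is — they answer different questions.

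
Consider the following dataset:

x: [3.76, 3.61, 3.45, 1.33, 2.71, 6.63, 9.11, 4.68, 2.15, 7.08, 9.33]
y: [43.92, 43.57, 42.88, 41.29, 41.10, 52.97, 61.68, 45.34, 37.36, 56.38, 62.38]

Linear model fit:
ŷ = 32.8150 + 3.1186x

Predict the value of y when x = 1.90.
ŷ = 38.7403

Plug x = 1.90 into the fitted line:

ŷ = 32.8150 + 3.1186 × 1.90
ŷ = 32.8150 + 5.9253
ŷ = 38.7403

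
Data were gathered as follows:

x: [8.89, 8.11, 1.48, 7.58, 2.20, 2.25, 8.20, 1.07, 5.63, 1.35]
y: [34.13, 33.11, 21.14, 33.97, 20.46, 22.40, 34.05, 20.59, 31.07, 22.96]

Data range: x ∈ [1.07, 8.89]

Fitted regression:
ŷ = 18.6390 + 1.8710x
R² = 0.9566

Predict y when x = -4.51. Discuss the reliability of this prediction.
The equation gives ŷ = 10.2008; however x = -4.51 is 5.58 units below the observed range, so this extrapolated value should not be trusted.

Prediction calculation:
ŷ = 18.6390 + 1.8710 × (-4.51)
ŷ = 10.2008

Reliability:
- Data range: x ∈ [1.07, 8.89]
- Prediction point: x = -4.51 is 5.58 units below the observed range → this is EXTRAPOLATION, not interpolation

Why that matters here:
- The linear relationship may not hold outside the observed range
- R² describes fit only over the sampled x values; it says nothing about behaviour beyond them

Report the number if required, but flag clearly that it is an extrapolation.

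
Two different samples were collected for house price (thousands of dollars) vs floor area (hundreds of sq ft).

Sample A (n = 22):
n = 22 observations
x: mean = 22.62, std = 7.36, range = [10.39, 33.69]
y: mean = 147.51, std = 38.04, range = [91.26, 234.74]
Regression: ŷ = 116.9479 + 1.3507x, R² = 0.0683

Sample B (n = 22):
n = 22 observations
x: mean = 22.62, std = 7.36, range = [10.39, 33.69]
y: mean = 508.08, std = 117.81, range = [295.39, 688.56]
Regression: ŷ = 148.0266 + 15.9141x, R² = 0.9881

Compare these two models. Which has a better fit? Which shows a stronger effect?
Model B has the better fit (R² = 0.9881 vs 0.0683). Model B shows the stronger effect (|β₁| = 15.9141 vs 1.3507).

Model Comparison:

Fit — compare R²:
- Model A: R² = 0.0683 → 6.83% of variance in house price explained
- Model B: R² = 0.9881 → 98.81% of variance in house price explained
- 0.9881 > 0.0683 → Model B has the better fit

Which has the larger per-hundred sq ft effect? (|β₁|)
- Model A: β₁ = 1.3507 → predicted house price rises 1.3507 thousand dollars per additional hundred sq ft of floor area
- Model B: β₁ = 15.9141 → predicted house price rises 15.9141 thousand dollars per additional hundred sq ft of floor area
- |1.3507| < |15.9141| → Model B shows the stronger marginal effect

Notes:
- The two samples could reflect different populations, time periods, or measurement quality.
- A steeper slope doesn't make a better model if the scatter around the line is large.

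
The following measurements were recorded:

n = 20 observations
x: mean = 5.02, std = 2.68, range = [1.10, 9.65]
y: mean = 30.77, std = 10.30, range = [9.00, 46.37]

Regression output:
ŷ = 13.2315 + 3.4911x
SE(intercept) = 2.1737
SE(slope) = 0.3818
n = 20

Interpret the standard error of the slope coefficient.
SE(β̂₁) = 0.3818 is the estimated standard deviation of the slope estimate across repeated samples; relative to β̂₁ = 3.4911 that is 10.9%, a precise estimate.

SE(β̂₁) = 0.3818 says: if we drew many samples of n = 20 from the same population and refit each time, the fitted slopes would scatter with a standard deviation of roughly 0.3818 around the true β₁.

Relative precision:
- SE / |β̂₁| = 0.3818 / 3.4911 = 10.9%
- Rule of thumb (under 20%: precise; 20% to under 50%: moderately precise; 50% or more: imprecise) → precise

Link to interval estimation: a confidence interval for β₁ is β̂₁ ± t* × 0.3818, so SE sets the half-width per unit of t*.

What drives SE(β̂₁): wider spread of x values → smaller SE; more residual scatter → larger SE; larger n (here n = 20) → smaller SE.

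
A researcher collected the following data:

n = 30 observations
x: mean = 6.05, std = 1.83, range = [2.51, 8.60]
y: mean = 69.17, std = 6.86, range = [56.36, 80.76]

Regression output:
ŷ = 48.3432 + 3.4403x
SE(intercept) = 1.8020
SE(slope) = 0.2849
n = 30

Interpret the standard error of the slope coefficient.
The slope 3.4403 is pinned down to within about ±0.2849 (one SE) by these data — relative uncertainty 8.3%, i.e. precise.

SE(β̂₁) = s / √Sxx, where s is the residual standard deviation and Sxx = Σ(x − x̄)². It is the yardstick for how far β̂₁ = 3.4403 could plausibly be from the true slope.

Relative precision:
- SE / |β̂₁| = 0.2849 / 3.4403 = 8.3%
- Rule of thumb (under 20%: precise; 20% to under 50%: moderately precise; 50% or more: imprecise) → precise

Link to the t-test: t = β̂₁ / SE(β̂₁) = 3.4403 / 0.2849 = 12.0755, the statistic for H₀: β₁ = 0.

What drives SE(β̂₁): wider spread of x values → smaller SE.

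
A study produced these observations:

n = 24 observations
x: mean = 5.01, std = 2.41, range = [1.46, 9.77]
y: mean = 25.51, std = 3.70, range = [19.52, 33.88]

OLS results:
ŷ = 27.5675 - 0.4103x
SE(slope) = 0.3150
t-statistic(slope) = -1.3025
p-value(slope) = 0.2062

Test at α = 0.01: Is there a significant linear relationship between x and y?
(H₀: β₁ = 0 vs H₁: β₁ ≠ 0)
Since p-value = 0.2062 ≥ α = 0.01, fail to reject H₀ — the slope is not significantly different from 0.

Hypothesis test for the slope coefficient:

H₀: β₁ = 0 (no linear relationship)
H₁: β₁ ≠ 0 (linear relationship exists)

Test statistic: t = β̂₁ / SE(β̂₁) = -0.4103 / 0.3150 = -1.3025

With df = 22, the two-sided p-value for |t| = 1.3025 is 0.2062.

Decision rule: reject H₀ if p-value < α.
p-value = 0.2062 ≥ α = 0.01 → fail to reject H₀.

At α = 0.01 the data do not provide convincing evidence of a nonzero slope.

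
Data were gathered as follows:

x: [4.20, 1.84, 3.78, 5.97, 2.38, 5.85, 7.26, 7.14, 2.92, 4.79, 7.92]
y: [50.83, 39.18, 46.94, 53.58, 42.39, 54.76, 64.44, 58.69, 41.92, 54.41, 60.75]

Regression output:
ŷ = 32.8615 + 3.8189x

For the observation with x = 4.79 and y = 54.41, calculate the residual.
Residual = 3.2560

The residual is the difference between the actual value and the predicted value:

Residual = y - ŷ

Step 1: Calculate predicted value
ŷ = 32.8615 + 3.8189 × 4.79
ŷ = 51.1540

Step 2: Calculate residual
Residual = 54.41 - 51.1540
Residual = 3.2560

Interpretation: the model underestimates the actual value by 3.2560 at this point (positive residual → observation lies above the fitted line).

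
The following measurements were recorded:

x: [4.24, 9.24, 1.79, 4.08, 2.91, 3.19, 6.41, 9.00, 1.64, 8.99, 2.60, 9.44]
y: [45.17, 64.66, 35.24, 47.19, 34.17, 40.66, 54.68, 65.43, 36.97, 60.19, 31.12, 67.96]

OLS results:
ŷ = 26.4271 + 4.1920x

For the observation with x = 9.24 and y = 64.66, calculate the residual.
Residual = -0.5012

The residual is the difference between the actual value and the predicted value:

Residual = y - ŷ

Step 1: Calculate predicted value
ŷ = 26.4271 + 4.1920 × 9.24
ŷ = 65.1612

Step 2: Calculate residual
Residual = 64.66 - 65.1612
Residual = -0.5012

The residual is negative, so the observed y = 64.66 sits below the regression line (the line overestimates it by 0.5012).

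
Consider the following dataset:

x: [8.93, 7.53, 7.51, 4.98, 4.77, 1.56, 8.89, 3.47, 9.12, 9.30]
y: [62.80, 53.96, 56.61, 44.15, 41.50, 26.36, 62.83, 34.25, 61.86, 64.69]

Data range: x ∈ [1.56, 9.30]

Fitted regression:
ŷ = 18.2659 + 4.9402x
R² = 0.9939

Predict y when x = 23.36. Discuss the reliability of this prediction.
The equation gives ŷ = 133.6690; however x = 23.36 is 14.06 units above the observed range, so this extrapolated value should not be trusted.

Prediction calculation:
ŷ = 18.2659 + 4.9402 × 23.36
ŷ = 133.6690

Reliability:
- Data range: x ∈ [1.56, 9.30]
- Prediction point: x = 23.36 is 14.06 units above the observed range → this is EXTRAPOLATION, not interpolation

Why that matters here:
- There are no observations near this x to validate the fitted line there
- Real relationships often flatten, saturate, or turn nonlinear at extremes

A defensible statement: 'if the linear trend continued to x = 23.36, y would be about 133.6690' — the premise is untested.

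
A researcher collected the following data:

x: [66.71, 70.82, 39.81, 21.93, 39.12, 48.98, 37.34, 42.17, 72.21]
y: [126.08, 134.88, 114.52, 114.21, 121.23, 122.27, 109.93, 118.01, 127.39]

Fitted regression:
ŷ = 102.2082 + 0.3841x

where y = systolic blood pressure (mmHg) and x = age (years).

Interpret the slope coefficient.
On average, blood pressure is about 0.3841 mmHg higher for every extra year of age.

β₁ = 0.3841 is the change in predicted blood pressure (mmHg) per additional year of age.

Interpretation:
- Age up by 1 year → predicted blood pressure increases by 0.3841 mmHg
- This is a linear approximation: the same per-unit change is assumed across the whole observed x range

(β₀ = 102.2082 is the fitted value at x = 0 and is not part of the slope interpretation.)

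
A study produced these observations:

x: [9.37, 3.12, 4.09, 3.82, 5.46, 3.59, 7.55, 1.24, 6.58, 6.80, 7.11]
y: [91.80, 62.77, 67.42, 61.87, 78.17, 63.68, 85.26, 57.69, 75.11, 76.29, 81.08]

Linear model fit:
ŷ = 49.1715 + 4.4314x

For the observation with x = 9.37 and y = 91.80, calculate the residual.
Residual = 1.1063

The residual is the difference between the actual value and the predicted value:

Residual = y - ŷ

Step 1: Calculate predicted value
ŷ = 49.1715 + 4.4314 × 9.37
ŷ = 90.6937

Step 2: Calculate residual
Residual = 91.80 - 90.6937
Residual = 1.1063

The residual is positive, so the observed y = 91.80 sits above the regression line (the line underestimates it by 1.1063).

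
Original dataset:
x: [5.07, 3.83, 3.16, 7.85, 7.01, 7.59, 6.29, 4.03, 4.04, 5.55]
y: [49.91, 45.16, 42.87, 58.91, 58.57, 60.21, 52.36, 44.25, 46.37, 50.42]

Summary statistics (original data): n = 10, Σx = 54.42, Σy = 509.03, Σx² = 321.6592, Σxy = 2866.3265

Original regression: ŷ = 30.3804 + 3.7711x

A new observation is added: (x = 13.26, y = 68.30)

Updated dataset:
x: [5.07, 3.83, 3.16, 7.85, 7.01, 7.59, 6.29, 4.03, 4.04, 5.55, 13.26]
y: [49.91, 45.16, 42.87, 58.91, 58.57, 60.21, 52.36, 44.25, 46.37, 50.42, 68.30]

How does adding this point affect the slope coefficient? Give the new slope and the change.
New slope β₁ = 2.7116 versus 3.7711 before: a change of -1.0595 (-28.1%).

The new point has HIGH LEVERAGE: x = 13.26 is far from the original mean x̄ = 54.42/10 ≈ 5.44 (original range [3.16, 7.85]).

Step 1: Update the sums with the new point (n goes from 10 to 11)
Σx  = 54.42 + 13.26 = 67.68
Σy  = 509.03 + 68.30 = 577.33
Σx² = 321.6592 + 13.26² = 321.6592 + 175.8276 = 497.4868
Σxy = 2866.3265 + 13.26×68.30 = 2866.3265 + 905.6580 = 3771.9845

Step 2: Recompute the slope with b₁ = (nΣxy − ΣxΣy) / (nΣx² − (Σx)²)
Numerator   = 11×3771.9845 − 67.68×577.33 = 41491.8295 − 39073.6944 = 2418.1351
Denominator = 11×497.4868 − 67.68² = 5472.3548 − 4580.5824 = 891.7724
b₁(new) = 2418.1351 / 891.7724 = 2.7116

(Same formula on the original sums: (10×2866.3265 − 54.42×509.03) / (10×321.6592 − 54.42²) = 961.8524 / 255.0556 = 3.7711, matching the given fit.)

Step 3: Change in slope
Δβ₁ = 2.7116 − 3.7711 = -1.0595
Relative change = -1.0595 / 3.7711 × 100% = -28.1%
→ the slope decreases when the point is added.

A high-leverage point only changes the slope if it is off the original line; here y = 68.30 is below the original trend, so the slope decreases.
In practice: check such a point for data-entry or measurement error; investigate whether it comes from the same population as the rest of the sample.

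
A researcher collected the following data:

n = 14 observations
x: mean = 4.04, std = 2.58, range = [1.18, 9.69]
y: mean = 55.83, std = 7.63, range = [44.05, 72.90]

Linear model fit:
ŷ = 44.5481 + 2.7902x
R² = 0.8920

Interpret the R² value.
R² = 0.8920 means 89.20% of the variation in y is explained by the linear relationship with x. This indicates a strong fit.

R² = 1 − SS_res/SS_tot compares the residual scatter to the total scatter of y about its mean.

Here R² = 0.8920:
- Explained: 89.20% of the variation in y
- Unexplained (residual): 100% − 89.20% = 10.80%
- Rule of thumb (below 0.3 weak; 0.3 to below 0.7 moderate; 0.7 and above strong) → strong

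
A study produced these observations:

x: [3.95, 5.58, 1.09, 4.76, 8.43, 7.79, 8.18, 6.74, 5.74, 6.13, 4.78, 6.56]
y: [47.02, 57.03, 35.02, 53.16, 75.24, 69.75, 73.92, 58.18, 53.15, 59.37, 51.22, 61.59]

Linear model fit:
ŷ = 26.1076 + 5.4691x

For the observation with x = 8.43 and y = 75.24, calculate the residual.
Residual = 3.0279

The residual is the difference between the actual value and the predicted value:

Residual = y - ŷ

Step 1: Calculate predicted value
ŷ = 26.1076 + 5.4691 × 8.43
ŷ = 72.2121

Step 2: Calculate residual
Residual = 75.24 - 72.2121
Residual = 3.0279

The residual is positive, so the observed y = 75.24 sits above the regression line (the line underestimates it by 3.0279).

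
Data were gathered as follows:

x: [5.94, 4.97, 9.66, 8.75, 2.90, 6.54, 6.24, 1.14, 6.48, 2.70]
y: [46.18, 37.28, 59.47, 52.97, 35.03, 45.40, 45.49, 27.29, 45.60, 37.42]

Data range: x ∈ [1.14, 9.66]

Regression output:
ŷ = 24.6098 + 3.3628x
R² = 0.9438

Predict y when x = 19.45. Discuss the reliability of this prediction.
ŷ = 90.0163 (extrapolation — x = 19.45 lies outside [1.14, 9.66], so reliability is low).

Prediction calculation:
ŷ = 24.6098 + 3.3628 × 19.45
ŷ = 90.0163

Reliability:
- Data range: x ∈ [1.14, 9.66]
- Prediction point: x = 19.45 is 9.79 units above the observed range → this is EXTRAPOLATION, not interpolation

Why that matters here:
- There are no observations near this x to validate the fitted line there
- R² describes fit only over the sampled x values; it says nothing about behaviour beyond them
- The linear relationship may not hold outside the observed range

A defensible statement: 'if the linear trend continued to x = 19.45, y would be about 90.0163' — the premise is untested.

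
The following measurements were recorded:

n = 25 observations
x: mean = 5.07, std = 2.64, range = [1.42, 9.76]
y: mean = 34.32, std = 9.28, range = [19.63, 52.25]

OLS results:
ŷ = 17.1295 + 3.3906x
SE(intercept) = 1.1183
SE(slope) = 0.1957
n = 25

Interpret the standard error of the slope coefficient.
SE(β̂₁) = 0.1957 is the estimated standard deviation of the slope estimate across repeated samples; relative to β̂₁ = 3.3906 that is 5.8%, a precise estimate.

SE(β̂₁) = s / √Sxx, where s is the residual standard deviation and Sxx = Σ(x − x̄)². It is the yardstick for how far β̂₁ = 3.3906 could plausibly be from the true slope.

Relative precision:
- SE / |β̂₁| = 0.1957 / 3.3906 = 5.8%
- Rule of thumb (under 20%: precise; 20% to under 50%: moderately precise; 50% or more: imprecise) → precise

Link to the t-test: t = β̂₁ / SE(β̂₁) = 3.3906 / 0.1957 = 17.3255, the statistic for H₀: β₁ = 0.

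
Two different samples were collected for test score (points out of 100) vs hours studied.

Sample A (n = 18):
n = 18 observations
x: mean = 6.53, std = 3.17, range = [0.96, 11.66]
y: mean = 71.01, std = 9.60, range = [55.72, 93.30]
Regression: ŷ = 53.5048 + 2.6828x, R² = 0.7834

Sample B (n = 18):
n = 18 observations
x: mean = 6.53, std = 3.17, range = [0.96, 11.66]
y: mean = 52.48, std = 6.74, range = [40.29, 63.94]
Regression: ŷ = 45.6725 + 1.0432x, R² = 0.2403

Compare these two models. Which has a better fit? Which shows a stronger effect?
Model A has the better fit (R² = 0.7834 vs 0.2403). Model A shows the stronger effect (|β₁| = 2.6828 vs 1.0432).

Model Comparison:

Which explains more variance? (R²)
- Model A: R² = 0.7834 → 78.34% of variance in test score explained
- Model B: R² = 0.2403 → 24.03% of variance in test score explained
- 0.7834 > 0.2403 → Model A has the better fit

Effect size (slope magnitude):
- Model A: β₁ = 2.6828 → predicted test score rises 2.6828 points per additional hour of study time
- Model B: β₁ = 1.0432 → predicted test score rises 1.0432 points per additional hour of study time
- |2.6828| > |1.0432| → Model A shows the stronger marginal effect

Note: A steeper slope doesn't make a better model if the scatter around the line is large.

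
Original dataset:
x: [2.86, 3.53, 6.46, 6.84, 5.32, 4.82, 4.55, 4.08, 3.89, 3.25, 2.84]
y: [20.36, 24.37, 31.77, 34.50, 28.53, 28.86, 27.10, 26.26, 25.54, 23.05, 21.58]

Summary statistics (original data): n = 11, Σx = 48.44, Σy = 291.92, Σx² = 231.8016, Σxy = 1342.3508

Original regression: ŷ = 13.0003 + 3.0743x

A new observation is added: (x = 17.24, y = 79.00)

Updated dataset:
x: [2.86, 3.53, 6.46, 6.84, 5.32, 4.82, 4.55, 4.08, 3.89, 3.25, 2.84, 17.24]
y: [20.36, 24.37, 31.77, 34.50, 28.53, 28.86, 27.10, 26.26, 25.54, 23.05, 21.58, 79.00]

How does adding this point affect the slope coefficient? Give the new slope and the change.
The slope changes from 3.0743 to 3.9765 (change of +0.9022, or +29.3%).

x = 17.24 lies well outside the original x-range [2.84, 6.84] (x̄ ≈ 4.40), so this observation has high leverage and can move the slope substantially.

Step 1: Update the sums with the new point (n goes from 11 to 12)
Σx  = 48.44 + 17.24 = 65.68
Σy  = 291.92 + 79.00 = 370.92
Σx² = 231.8016 + 17.24² = 231.8016 + 297.2176 = 529.0192
Σxy = 1342.3508 + 17.24×79.00 = 1342.3508 + 1361.9600 = 2704.3108

Step 2: Recompute the slope with b₁ = (nΣxy − ΣxΣy) / (nΣx² − (Σx)²)
Numerator   = 12×2704.3108 − 65.68×370.92 = 32451.7296 − 24362.0256 = 8089.7040
Denominator = 12×529.0192 − 65.68² = 6348.2304 − 4313.8624 = 2034.3680
b₁(new) = 8089.7040 / 2034.3680 = 3.9765

(Same formula on the original sums: (11×1342.3508 − 48.44×291.92) / (11×231.8016 − 48.44²) = 625.2540 / 203.3840 = 3.0743, matching the given fit.)

Step 3: Change in slope
Δβ₁ = 3.9765 − 3.0743 = +0.9022
Relative change = +0.9022 / 3.0743 × 100% = +29.3%
→ the slope increases when the point is added.

A high-leverage point only changes the slope if it is off the original line; here y = 79.00 is above the original trend, so the slope increases.
In practice: refit with and without it and report both if conclusions differ.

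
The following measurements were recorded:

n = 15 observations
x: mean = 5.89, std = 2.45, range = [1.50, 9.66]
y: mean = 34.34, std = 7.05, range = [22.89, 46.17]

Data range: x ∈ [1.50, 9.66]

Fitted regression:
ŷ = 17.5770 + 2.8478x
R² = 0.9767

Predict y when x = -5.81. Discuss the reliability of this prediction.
The equation gives ŷ = 1.0313; however x = -5.81 is 7.31 units below the observed range, so this extrapolated value should not be trusted.

Prediction calculation:
ŷ = 17.5770 + 2.8478 × (-5.81)
ŷ = 1.0313

Reliability:
- Data range: x ∈ [1.50, 9.66]
- Prediction point: x = -5.81 is 7.31 units below the observed range → this is EXTRAPOLATION, not interpolation

Why that matters here:
- Real relationships often flatten, saturate, or turn nonlinear at extremes
- The linear relationship may not hold outside the observed range

Report the number if required, but flag clearly that it is an extrapolation.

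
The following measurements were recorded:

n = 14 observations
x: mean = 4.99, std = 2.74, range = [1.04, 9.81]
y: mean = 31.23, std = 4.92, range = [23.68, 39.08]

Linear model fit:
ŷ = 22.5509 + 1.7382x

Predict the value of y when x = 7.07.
ŷ = 34.8400

x = 7.07 lies inside the observed range [1.04, 9.81], so the fitted equation applies directly:

ŷ = 22.5509 + 1.7382 × 7.07
ŷ = 22.5509 + 12.2891
ŷ = 34.8400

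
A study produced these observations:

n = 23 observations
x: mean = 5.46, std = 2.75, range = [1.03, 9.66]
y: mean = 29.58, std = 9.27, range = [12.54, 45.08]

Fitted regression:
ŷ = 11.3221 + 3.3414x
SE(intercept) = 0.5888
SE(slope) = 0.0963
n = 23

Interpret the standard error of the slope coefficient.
SE(slope) = 0.0963 measures the uncertainty in the estimated slope. The coefficient is estimated precisely (SE/|β̂₁| = 2.9%).

SE(β̂₁) = 0.0963 says: if we drew many samples of n = 23 from the same population and refit each time, the fitted slopes would scatter with a standard deviation of roughly 0.0963 around the true β₁.

Relative precision:
- SE / |β̂₁| = 0.0963 / 3.3414 = 2.9%
- Rule of thumb (under 20%: precise; 20% to under 50%: moderately precise; 50% or more: imprecise) → precise

Rough 95% range (±2 SE): 3.3414 ± 0.1926 → (3.1488, 3.5340).

What drives SE(β̂₁): more residual scatter → larger SE; wider spread of x values → smaller SE; larger n (here n = 23) → smaller SE.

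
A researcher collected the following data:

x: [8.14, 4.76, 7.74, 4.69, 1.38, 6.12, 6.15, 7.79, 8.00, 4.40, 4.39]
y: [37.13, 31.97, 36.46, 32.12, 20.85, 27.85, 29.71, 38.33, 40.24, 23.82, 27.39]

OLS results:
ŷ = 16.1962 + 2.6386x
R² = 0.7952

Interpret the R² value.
R² = 0.7952 means 79.52% of the variation in y is explained by the linear relationship with x. This indicates a strong fit.

R² = 1 − SS_res/SS_tot compares the residual scatter to the total scatter of y about its mean.

Here R² = 0.7952:
- Explained: 79.52% of the variation in y
- Unexplained (residual): 100% − 79.52% = 20.48%
- Rule of thumb (below 0.3 weak; 0.3 to below 0.7 moderate; 0.7 and above strong) → strong

Note: R² never decreases when predictors are added, so it should not be used alone to compare models of different size.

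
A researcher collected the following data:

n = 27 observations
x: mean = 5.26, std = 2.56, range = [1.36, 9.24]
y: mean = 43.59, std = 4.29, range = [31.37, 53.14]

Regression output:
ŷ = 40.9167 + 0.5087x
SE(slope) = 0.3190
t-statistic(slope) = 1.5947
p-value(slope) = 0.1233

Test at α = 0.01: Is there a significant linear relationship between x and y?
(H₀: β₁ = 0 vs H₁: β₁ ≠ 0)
Fail to reject H₀: p-value = 0.1233 ≥ α = 0.01. The linear relationship is not significant at the 1% level.

Hypothesis test for the slope coefficient:

H₀: β₁ = 0 (no linear relationship)
H₁: β₁ ≠ 0 (linear relationship exists)

Test statistic: t = β̂₁ / SE(β̂₁) = 0.5087 / 0.3190 = 1.5947

With df = 25, the two-sided p-value for |t| = 1.5947 is 0.1233.

Decision rule: reject H₀ if p-value < α.
p-value = 0.1233 ≥ α = 0.01 → fail to reject H₀.

At α = 0.01 the data do not provide convincing evidence of a nonzero slope.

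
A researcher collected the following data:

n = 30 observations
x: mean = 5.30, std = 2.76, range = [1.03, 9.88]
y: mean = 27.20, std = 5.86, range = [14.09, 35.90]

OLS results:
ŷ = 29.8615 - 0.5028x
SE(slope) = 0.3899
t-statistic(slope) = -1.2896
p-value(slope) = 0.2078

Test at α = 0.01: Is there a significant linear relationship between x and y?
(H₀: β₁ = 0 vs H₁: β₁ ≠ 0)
Fail to reject H₀: p-value = 0.2078 ≥ α = 0.01. The linear relationship is not significant at the 1% level.

Hypothesis test for the slope coefficient:

H₀: β₁ = 0 (no linear relationship)
H₁: β₁ ≠ 0 (linear relationship exists)

Test statistic: t = β̂₁ / SE(β̂₁) = -0.5028 / 0.3899 = -1.2896

With df = 28, the two-sided p-value for |t| = 1.2896 is 0.2078.

Decision rule: reject H₀ if p-value < α.
p-value = 0.2078 ≥ α = 0.01 → fail to reject H₀.

There is not sufficient evidence at the 1% significance level to conclude that a linear relationship exists between x and y.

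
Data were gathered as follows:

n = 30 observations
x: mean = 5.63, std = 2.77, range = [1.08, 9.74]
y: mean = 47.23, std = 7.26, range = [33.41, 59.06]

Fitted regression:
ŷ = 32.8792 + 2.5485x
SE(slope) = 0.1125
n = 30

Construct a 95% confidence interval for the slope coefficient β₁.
The 95% CI for β₁ is (2.3181, 2.7789)

Confidence interval for the slope:

The 95% CI for β₁ is: β̂₁ ± t*(α/2, n-2) × SE(β̂₁)

Step 1: Find critical t-value
- Confidence level = 0.95
- Degrees of freedom = n - 2 = 30 - 2 = 28
- t*(α/2, 28) = 2.0484

Step 2: Calculate margin of error
Margin = 2.0484 × 0.1125 = 0.2304

Step 3: Construct interval
CI = 2.5485 ± 0.2304
CI = (2.3181, 2.7789)

Interpretation: We are 95% confident that the true slope β₁ lies between 2.3181 and 2.7789.
Since 0 is outside the interval, a two-sided test at α = 0.05 would reject H₀: β₁ = 0.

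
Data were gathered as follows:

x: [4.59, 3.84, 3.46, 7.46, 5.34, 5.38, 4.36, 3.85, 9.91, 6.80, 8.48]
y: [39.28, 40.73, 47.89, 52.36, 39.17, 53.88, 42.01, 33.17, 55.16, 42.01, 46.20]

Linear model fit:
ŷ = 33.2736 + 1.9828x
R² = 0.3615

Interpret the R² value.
About 36.15% of the variability in y is accounted for by the regression on x (R² = 0.3615) — a moderate linear fit.

The coefficient of determination R² is the fraction of the total variation in y that the fitted line accounts for.

Here R² = 0.3615:
- Explained: 36.15% of the variation in y
- Unexplained (residual): 100% − 36.15% = 63.85%
- Rule of thumb (below 0.3 weak; 0.3 to below 0.7 moderate; 0.7 and above strong) → moderate

Calculation: R² = 1 − (SS_res / SS_tot), where SS_res is the sum of squared residuals and SS_tot the total sum of squares.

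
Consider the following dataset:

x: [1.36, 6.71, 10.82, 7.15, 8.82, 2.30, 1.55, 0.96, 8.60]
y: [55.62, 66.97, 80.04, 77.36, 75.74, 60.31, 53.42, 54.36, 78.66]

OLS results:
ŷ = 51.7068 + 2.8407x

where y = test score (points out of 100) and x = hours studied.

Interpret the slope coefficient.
On average, test score is about 2.8407 points higher for every extra hour of study time.

The slope β₁ = 2.8407 gives the rate at which the fitted test score changes with study time.

Interpretation:
- Study time up by 1 hour → predicted test score increases by 2.8407 points
- The effect is assumed constant over the observed range of x (linearity)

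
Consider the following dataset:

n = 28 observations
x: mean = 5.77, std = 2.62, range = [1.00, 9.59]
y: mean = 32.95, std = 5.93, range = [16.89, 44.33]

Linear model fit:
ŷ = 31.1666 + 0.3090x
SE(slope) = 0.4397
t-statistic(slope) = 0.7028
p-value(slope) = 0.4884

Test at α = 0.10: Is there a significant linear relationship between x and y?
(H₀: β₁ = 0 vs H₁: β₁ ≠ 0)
Since p-value = 0.4884 ≥ α = 0.10, fail to reject H₀ — the slope is not significantly different from 0.

Hypothesis test for the slope coefficient:

H₀: β₁ = 0 (no linear relationship)
H₁: β₁ ≠ 0 (linear relationship exists)

Test statistic: t = β̂₁ / SE(β̂₁) = 0.3090 / 0.4397 = 0.7028

The p-value (0.4884) is the probability, under H₀, of a t-statistic at least as extreme as |t| = 0.7028 (two-sided, df = n − 2 = 26).

Decision rule: reject H₀ if p-value < α.
p-value = 0.4884 ≥ α = 0.10 → fail to reject H₀.

Conclusion: the linear association between x and y is not significant at the 10% level.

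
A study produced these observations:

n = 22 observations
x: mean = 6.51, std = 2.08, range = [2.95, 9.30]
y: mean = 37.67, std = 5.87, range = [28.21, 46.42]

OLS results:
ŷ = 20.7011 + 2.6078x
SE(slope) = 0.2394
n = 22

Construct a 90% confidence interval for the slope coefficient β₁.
The 90% CI for β₁ is (2.1949, 3.0207)

Confidence interval for the slope:

The 90% CI for β₁ is: β̂₁ ± t*(α/2, n-2) × SE(β̂₁)

Step 1: Find critical t-value
- Confidence level = 0.9
- Degrees of freedom = n - 2 = 22 - 2 = 20
- t*(α/2, 20) = 1.7247

Step 2: Calculate margin of error
Margin = 1.7247 × 0.2394 = 0.4129

Step 3: Construct interval
CI = 2.6078 ± 0.4129
CI = (2.1949, 3.0207)

Interpretation: each one-unit increase in x is associated with a change in mean y of between 2.1949 and 3.0207, with 90% confidence.
Since 0 is outside the interval, a two-sided test at α = 0.10 would reject H₀: β₁ = 0.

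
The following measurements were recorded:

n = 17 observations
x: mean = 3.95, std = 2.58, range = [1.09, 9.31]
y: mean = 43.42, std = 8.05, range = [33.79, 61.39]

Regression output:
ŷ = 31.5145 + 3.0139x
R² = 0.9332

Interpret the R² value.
About 93.32% of the variability in y is accounted for by the regression on x (R² = 0.9332) — a strong linear fit.

R² = 1 − SS_res/SS_tot compares the residual scatter to the total scatter of y about its mean.

Here R² = 0.9332:
- Explained: 93.32% of the variation in y
- Unexplained (residual): 100% − 93.32% = 6.68%
- Rule of thumb (below 0.3 weak; 0.3 to below 0.7 moderate; 0.7 and above strong) → strong

Equivalently, for simple linear regression R² = r², so |r| = √0.9332 ≈ 0.9660.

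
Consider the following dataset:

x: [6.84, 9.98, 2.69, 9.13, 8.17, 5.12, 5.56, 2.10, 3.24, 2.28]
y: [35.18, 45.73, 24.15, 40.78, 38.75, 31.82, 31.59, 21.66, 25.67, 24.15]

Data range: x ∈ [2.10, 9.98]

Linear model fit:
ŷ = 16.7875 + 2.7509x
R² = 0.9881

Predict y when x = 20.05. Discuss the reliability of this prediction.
ŷ = 71.9430, but this is extrapolation (above the data range [2.10, 9.98]) and may be unreliable.

Prediction calculation:
ŷ = 16.7875 + 2.7509 × 20.05
ŷ = 71.9430

Reliability:
- Data range: x ∈ [2.10, 9.98]
- Prediction point: x = 20.05 is 10.07 units above the observed range → this is EXTRAPOLATION, not interpolation

Why that matters here:
- There are no observations near this x to validate the fitted line there
- The linear relationship may not hold outside the observed range

Report the number if required, but flag clearly that it is an extrapolation.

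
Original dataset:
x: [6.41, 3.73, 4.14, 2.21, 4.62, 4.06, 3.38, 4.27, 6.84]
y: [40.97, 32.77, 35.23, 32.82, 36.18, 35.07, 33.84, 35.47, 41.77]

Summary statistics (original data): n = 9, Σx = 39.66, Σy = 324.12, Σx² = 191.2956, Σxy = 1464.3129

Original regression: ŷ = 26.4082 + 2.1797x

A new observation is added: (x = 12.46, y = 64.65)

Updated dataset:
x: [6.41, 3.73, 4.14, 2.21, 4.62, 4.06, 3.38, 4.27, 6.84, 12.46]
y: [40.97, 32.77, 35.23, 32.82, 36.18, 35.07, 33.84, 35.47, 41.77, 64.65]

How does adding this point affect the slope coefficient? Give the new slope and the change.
New slope β₁ = 3.2522 versus 2.1797 before: a change of +1.0725 (+49.2%).

x = 12.46 lies well outside the original x-range [2.21, 6.84] (x̄ ≈ 4.41), so this observation has high leverage and can move the slope substantially.

Step 1: Update the sums with the new point (n goes from 9 to 10)
Σx  = 39.66 + 12.46 = 52.12
Σy  = 324.12 + 64.65 = 388.77
Σx² = 191.2956 + 12.46² = 191.2956 + 155.2516 = 346.5472
Σxy = 1464.3129 + 12.46×64.65 = 1464.3129 + 805.5390 = 2269.8519

Step 2: Recompute the slope with b₁ = (nΣxy − ΣxΣy) / (nΣx² − (Σx)²)
Numerator   = 10×2269.8519 − 52.12×388.77 = 22698.5190 − 20262.6924 = 2435.8266
Denominator = 10×346.5472 − 52.12² = 3465.4720 − 2716.4944 = 748.9776
b₁(new) = 2435.8266 / 748.9776 = 3.2522

(Same formula on the original sums: (9×1464.3129 − 39.66×324.12) / (9×191.2956 − 39.66²) = 324.2169 / 148.7448 = 2.1797, matching the given fit.)

Step 3: Change in slope
Δβ₁ = 3.2522 − 2.1797 = +1.0725
Relative change = +1.0725 / 2.1797 × 100% = +49.2%
→ the slope increases when the point is added.

A high-leverage point only changes the slope if it is off the original line; here y = 64.65 is above the original trend, so the slope increases.
In practice: examine leverage (hᵢ) and Cook's distance rather than deleting it automatically.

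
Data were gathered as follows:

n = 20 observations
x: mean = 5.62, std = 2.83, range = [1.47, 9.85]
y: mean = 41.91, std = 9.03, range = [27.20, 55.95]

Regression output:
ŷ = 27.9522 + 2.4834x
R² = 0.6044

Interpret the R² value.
About 60.44% of the variability in y is accounted for by the regression on x (R² = 0.6044) — a moderate linear fit.

R² = 1 − SS_res/SS_tot compares the residual scatter to the total scatter of y about its mean.

Here R² = 0.6044:
- Explained: 60.44% of the variation in y
- Unexplained (residual): 100% − 60.44% = 39.56%
- Rule of thumb (below 0.3 weak; 0.3 to below 0.7 moderate; 0.7 and above strong) → moderate

Note: R² never decreases when predictors are added, so it should not be used alone to compare models of different size.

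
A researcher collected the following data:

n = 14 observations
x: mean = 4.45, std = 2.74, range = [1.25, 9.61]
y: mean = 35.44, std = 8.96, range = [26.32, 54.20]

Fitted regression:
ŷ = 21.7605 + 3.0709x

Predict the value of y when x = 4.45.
ŷ = 35.4260

x = 4.45 lies inside the observed range [1.25, 9.61], so the fitted equation applies directly:

ŷ = 21.7605 + 3.0709 × 4.45
ŷ = 21.7605 + 13.6655
ŷ = 35.4260

This is the fitted mean response at that x — an individual observation would come with a wider prediction interval.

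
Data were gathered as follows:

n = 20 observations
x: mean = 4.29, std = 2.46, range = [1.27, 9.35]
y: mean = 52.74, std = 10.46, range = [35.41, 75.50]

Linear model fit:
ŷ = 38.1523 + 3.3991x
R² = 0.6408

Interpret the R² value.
About 64.08% of the variability in y is accounted for by the regression on x (R² = 0.6408) — a moderate linear fit.

R² (coefficient of determination) measures the proportion of variance in y explained by the regression model.

Here R² = 0.6408:
- Explained: 64.08% of the variation in y
- Unexplained (residual): 100% − 64.08% = 35.92%
- Rule of thumb (below 0.3 weak; 0.3 to below 0.7 moderate; 0.7 and above strong) → moderate

Note: R² never decreases when predictors are added, so it should not be used alone to compare models of different size.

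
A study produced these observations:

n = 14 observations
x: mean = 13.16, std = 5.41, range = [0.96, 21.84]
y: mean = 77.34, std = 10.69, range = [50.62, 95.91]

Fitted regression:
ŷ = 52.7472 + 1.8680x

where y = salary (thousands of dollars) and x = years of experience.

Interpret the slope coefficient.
An increase of one year in experience is associated with a 1.8680 thousand dollars increase in predicted salary.

The slope β₁ = 1.8680 gives the rate at which the fitted salary changes with experience.

Interpretation:
- Experience up by 1 year → predicted salary increases by 1.8680 thousand dollars
- The effect is assumed constant over the observed range of x (linearity)
- The slope describes association in these data, not necessarily a causal effect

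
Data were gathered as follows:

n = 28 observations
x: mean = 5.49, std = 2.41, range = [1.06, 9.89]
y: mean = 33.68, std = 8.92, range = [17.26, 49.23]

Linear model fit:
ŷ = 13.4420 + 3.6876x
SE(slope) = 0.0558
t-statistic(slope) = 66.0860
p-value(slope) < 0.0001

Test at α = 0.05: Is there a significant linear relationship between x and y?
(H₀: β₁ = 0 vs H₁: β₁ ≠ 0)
Reject H₀: p-value < 0.0001 < α = 0.05. The linear relationship is significant at the 5% level.

Hypothesis test for the slope coefficient:

H₀: β₁ = 0 (no linear relationship)
H₁: β₁ ≠ 0 (linear relationship exists)

Test statistic: t = β̂₁ / SE(β̂₁) = 3.6876 / 0.0558 = 66.0860

p < 0.0001: how often a slope estimate this far from 0 (in SE units) would arise by chance if β₁ were truly 0.

Decision rule: reject H₀ if p-value < α.
p-value < 0.0001 < α = 0.05 → reject H₀.

Conclusion: the linear association between x and y is significant at the 5% level.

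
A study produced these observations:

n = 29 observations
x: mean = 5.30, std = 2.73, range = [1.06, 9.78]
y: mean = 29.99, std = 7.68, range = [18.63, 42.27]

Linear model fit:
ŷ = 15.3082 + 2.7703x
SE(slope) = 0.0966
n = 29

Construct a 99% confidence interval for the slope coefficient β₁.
The 99% CI for β₁ is (2.5027, 3.0379)

Confidence interval for the slope:

The 99% CI for β₁ is: β̂₁ ± t*(α/2, n-2) × SE(β̂₁)

Step 1: Find critical t-value
- Confidence level = 0.99
- Degrees of freedom = n - 2 = 29 - 2 = 27
- t*(α/2, 27) = 2.7707

Step 2: Calculate margin of error
Margin = 2.7707 × 0.0966 = 0.2676

Step 3: Construct interval
CI = 2.7703 ± 0.2676
CI = (2.5027, 3.0379)

Interpretation: We are 99% confident that the true slope β₁ lies between 2.5027 and 3.0379.
The interval does not include 0, suggesting a significant linear relationship.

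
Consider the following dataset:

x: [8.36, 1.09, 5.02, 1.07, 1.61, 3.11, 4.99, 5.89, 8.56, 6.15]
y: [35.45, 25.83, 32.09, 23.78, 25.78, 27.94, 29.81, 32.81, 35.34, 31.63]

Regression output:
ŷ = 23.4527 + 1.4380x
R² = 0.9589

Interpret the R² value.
About 95.89% of the variability in y is accounted for by the regression on x (R² = 0.9589) — a strong linear fit.

R² (coefficient of determination) measures the proportion of variance in y explained by the regression model.

Here R² = 0.9589:
- Explained: 95.89% of the variation in y
- Unexplained (residual): 100% − 95.89% = 4.11%
- Rule of thumb (below 0.3 weak; 0.3 to below 0.7 moderate; 0.7 and above strong) → strong

Equivalently, for simple linear regression R² = r², so |r| = √0.9589 ≈ 0.9792.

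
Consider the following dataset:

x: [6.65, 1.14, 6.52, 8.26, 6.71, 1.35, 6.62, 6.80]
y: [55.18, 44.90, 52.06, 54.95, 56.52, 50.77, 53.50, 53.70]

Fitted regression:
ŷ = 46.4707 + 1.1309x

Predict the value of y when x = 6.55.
ŷ = 53.8781

To predict y for x = 6.55, substitute into the regression equation:

ŷ = 46.4707 + 1.1309 × 6.55
ŷ = 46.4707 + 7.4074
ŷ = 53.8781

This is a point prediction; actual observations scatter around it by roughly the residual standard deviation.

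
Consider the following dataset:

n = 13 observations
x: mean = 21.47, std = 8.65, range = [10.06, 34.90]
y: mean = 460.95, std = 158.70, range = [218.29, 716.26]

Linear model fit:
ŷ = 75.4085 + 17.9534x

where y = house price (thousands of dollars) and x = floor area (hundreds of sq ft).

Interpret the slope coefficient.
An increase of one hundred sq ft in floor area is associated with a 17.9534 thousand dollars increase in predicted house price.

β₁ = 17.9534 is the change in predicted house price (thousand dollars) per additional hundred sq ft of floor area.

Interpretation:
- Floor area up by 1 hundred sq ft → predicted house price increases by 17.9534 thousand dollars
- This is a linear approximation: the same per-unit change is assumed across the whole observed x range
- The slope describes association in these data, not necessarily a causal effect

(β₀ = 75.4085 is the fitted value at x = 0 and is not part of the slope interpretation.)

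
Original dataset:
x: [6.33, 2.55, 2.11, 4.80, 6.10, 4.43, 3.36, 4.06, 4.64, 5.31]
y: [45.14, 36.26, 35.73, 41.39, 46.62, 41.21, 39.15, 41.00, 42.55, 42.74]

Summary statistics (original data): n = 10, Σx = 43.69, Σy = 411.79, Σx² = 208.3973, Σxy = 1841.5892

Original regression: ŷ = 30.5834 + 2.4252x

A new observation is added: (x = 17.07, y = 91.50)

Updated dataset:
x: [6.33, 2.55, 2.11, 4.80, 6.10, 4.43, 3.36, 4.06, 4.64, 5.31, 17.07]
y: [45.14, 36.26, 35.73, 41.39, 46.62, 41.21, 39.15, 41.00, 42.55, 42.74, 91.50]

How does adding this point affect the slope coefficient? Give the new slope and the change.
The slope changes from 2.4252 to 3.7980 (change of +1.3728, or +56.6%).

The new point has HIGH LEVERAGE: x = 17.07 is far from the original mean x̄ = 43.69/10 ≈ 4.37 (original range [2.11, 6.33]).

Step 1: Update the sums with the new point (n goes from 10 to 11)
Σx  = 43.69 + 17.07 = 60.76
Σy  = 411.79 + 91.50 = 503.29
Σx² = 208.3973 + 17.07² = 208.3973 + 291.3849 = 499.7822
Σxy = 1841.5892 + 17.07×91.50 = 1841.5892 + 1561.9050 = 3403.4942

Step 2: Recompute the slope with b₁ = (nΣxy − ΣxΣy) / (nΣx² − (Σx)²)
Numerator   = 11×3403.4942 − 60.76×503.29 = 37438.4362 − 30579.9004 = 6858.5358
Denominator = 11×499.7822 − 60.76² = 5497.6042 − 3691.7776 = 1805.8266
b₁(new) = 6858.5358 / 1805.8266 = 3.7980

(Same formula on the original sums: (10×1841.5892 − 43.69×411.79) / (10×208.3973 − 43.69²) = 424.7869 / 175.1569 = 2.4252, matching the given fit.)

Step 3: Change in slope
Δβ₁ = 3.7980 − 2.4252 = +1.3728
Relative change = +1.3728 / 2.4252 × 100% = +56.6%
→ the slope increases when the point is added.

A high-leverage point only changes the slope if it is off the original line; here y = 91.50 is above the original trend, so the slope increases.
In practice: examine leverage (hᵢ) and Cook's distance rather than deleting it automatically; refit with and without it and report both if conclusions differ.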